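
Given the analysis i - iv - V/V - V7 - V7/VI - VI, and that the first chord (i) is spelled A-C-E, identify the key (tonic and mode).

i is given as A-C-E — a minor triad with root A.
If A is scale degree 1 and the mode makes that degree carry a minor triad, the tonic is A and the mode is minor.

A minor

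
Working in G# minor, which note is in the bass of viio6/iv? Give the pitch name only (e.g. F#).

D#

The applied chord viio6/iv is rooted on B#: B#-D#-F#.
The figure 6 means first inversion — the third is in the bass.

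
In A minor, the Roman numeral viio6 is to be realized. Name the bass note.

B

viio in A minor has root G#; the chord is G#-B-D.
The figure 6 means first inversion — the third is in the bass.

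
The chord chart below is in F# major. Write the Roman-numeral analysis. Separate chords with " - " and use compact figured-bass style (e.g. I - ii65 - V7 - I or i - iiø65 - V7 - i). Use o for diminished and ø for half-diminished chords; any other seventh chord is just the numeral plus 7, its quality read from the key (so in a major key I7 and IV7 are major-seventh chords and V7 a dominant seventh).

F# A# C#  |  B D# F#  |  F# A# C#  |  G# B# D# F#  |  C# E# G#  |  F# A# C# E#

I - IV - I - V7/V - V - I7

F#-A#-C# has root F#, degree 1 in F# major, so I.
B-D#-F#: major triad on B = scale degree 4 → IV.
F#-A#-C# has root F#, degree 1 in F# major, so I.
G#-B#-D#-F# is the secondary dominant of V (dominant seventh chord on G#): V7/V.
C#-E#-G#: major triad on C# = scale degree 5 → V.
F#-A#-C#-E#: major seventh chord on F# = scale degree 1 → I7.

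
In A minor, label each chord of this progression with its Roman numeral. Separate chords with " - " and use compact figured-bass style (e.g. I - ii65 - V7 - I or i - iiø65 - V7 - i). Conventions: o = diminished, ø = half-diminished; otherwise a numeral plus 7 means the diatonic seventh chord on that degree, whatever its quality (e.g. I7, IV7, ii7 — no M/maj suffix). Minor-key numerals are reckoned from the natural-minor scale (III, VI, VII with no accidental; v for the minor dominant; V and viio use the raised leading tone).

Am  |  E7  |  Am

i - V7 - i

Am: minor triad on A = scale degree 1 → i.
E7: dominant seventh chord on E = scale degree 5 → V7.
Am: root A is the tonic; minor triad there is i.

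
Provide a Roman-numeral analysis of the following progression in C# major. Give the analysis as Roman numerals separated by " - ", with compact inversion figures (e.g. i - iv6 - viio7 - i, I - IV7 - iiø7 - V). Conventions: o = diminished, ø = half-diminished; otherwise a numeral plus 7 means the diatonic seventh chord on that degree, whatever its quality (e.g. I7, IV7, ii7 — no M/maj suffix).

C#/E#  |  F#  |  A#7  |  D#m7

C#/E#: major triad on C# = scale degree 1 → I6.
F#: major triad on F# = scale degree 4 → IV.
A#7: chromatic; A# is V of ii, so V7/ii.
D#m7 has root D#, degree 2 in C# major, so ii7.

I6 - IV - V7/ii - ii7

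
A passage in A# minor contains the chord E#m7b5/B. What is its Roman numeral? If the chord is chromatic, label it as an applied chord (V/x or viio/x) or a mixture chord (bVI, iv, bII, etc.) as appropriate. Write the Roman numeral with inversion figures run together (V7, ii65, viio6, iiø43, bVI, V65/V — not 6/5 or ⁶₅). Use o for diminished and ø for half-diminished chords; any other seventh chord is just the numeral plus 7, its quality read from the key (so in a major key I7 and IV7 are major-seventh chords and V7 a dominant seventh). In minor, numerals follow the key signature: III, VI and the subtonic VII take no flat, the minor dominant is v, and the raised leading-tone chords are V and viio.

The pitches E#-G#-B-D# form a half-diminished seventh chord rooted on E#.
E# sits a half step below F# (VI in A# minor); a diminished chord there is the applied leading-tone chord of VI.
With B in the bass the chord is in second inversion, so the figured bass is 43.

viiø43/VI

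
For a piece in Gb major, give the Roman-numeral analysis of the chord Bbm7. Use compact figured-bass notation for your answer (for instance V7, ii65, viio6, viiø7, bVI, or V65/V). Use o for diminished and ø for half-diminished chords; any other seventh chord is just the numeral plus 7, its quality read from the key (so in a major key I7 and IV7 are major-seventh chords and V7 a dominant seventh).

The pitches Bb-Db-F-Ab form a minor seventh chord rooted on Bb.
Bb is scale degree 3 in Gb major, and a minor seventh chord on that degree is written iii7.

iii7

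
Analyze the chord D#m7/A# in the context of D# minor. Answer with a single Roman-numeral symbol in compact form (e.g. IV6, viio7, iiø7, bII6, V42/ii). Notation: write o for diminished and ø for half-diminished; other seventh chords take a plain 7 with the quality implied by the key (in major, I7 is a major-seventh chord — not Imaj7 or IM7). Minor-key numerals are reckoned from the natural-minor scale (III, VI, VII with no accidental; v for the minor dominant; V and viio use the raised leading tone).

i43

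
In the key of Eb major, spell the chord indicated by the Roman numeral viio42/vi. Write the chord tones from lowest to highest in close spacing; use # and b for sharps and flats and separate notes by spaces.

The slash marks an applied leading-tone chord: viio of vi. In Eb major, vi is C, so the leading tone to it is B, a half step below.
Building a fully diminished seventh chord on B gives B-D-F-Ab.
With the 42 figure the chord is in third inversion; from the bass Ab upward in close position it reads Ab-B-D-F.

Ab B D F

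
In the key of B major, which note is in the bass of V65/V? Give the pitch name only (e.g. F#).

The applied chord V65/V is rooted on C#: C#-E#-G#-B.
The figure 65 means first inversion — the third is in the bass.

E#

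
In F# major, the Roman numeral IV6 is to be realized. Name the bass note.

D#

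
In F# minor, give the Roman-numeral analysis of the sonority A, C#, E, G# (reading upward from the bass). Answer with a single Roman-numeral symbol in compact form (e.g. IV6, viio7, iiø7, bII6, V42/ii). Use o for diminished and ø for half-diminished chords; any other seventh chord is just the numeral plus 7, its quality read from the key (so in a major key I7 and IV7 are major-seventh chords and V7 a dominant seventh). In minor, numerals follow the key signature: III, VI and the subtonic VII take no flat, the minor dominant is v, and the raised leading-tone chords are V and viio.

III7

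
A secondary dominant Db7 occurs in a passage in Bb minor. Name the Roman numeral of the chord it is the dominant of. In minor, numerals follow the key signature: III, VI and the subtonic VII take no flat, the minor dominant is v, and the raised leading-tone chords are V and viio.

The chord is a dominant seventh chord on Db.
A dominant resolves down a perfect fifth: Db → Gb. In Bb minor, Gb is scale degree 6, i.e. VI.

VI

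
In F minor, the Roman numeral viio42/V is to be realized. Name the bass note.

The applied chord viio42/V is rooted on B: B-D-F-Ab.
The figure 42 means third inversion — the seventh is in the bass.

Ab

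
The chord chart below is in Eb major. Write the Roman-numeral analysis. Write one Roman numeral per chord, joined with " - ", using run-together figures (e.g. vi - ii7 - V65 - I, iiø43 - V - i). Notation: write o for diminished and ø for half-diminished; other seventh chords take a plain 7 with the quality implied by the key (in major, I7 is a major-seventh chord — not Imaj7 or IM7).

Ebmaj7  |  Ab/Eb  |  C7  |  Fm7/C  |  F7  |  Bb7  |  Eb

I7 - IV64 - V7/ii - ii43 - V7/V - V7 - I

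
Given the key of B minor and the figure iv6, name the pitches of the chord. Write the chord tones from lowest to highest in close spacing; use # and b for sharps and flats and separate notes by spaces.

G B E

The numeral's case and figure indicate a minor triad. In B minor its root, the fourth degree, is E.
That chord is spelled E-G-B.
With the 6 figure the chord is in first inversion; from the bass G upward in close position it reads G-B-E.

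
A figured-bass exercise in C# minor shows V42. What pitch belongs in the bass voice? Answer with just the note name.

F#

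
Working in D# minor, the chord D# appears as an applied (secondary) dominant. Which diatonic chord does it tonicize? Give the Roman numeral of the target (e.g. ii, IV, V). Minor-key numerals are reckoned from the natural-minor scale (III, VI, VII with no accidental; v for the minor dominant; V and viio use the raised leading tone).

iv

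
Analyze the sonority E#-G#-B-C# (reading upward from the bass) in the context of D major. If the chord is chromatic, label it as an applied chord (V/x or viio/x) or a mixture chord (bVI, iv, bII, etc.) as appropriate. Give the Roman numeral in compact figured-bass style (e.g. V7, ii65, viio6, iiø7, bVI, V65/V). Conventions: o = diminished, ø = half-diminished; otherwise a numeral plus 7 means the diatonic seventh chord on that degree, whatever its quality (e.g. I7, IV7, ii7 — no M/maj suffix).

V65/iii

The pitches C#-E#-G#-B form a dominant seventh chord rooted on C#.
C# is not a diatonic chord root with this quality in D major, but it lies a perfect fifth above F# (iii), so the chord functions as an applied dominant of iii.
With E# in the bass the chord is in first inversion, so the figured bass is 65.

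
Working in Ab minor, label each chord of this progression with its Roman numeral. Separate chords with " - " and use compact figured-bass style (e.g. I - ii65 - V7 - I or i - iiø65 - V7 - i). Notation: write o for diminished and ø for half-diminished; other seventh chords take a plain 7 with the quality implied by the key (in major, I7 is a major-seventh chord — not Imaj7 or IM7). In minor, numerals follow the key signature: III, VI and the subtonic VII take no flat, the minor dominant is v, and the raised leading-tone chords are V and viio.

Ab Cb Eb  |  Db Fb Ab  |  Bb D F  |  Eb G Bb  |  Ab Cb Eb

i - iv - V/V - V - i

Ab-Cb-Eb has root Ab, degree 1 in Ab minor, so i.
Db-Fb-Ab: root Db is the subdominant; minor triad there is iv.
Bb-D-F is the secondary dominant of V (major triad on Bb): V/V.
Eb-G-Bb: root Eb is the dominant; major triad there is V.
Ab-Cb-Eb has root Ab, degree 1 in Ab minor, so i.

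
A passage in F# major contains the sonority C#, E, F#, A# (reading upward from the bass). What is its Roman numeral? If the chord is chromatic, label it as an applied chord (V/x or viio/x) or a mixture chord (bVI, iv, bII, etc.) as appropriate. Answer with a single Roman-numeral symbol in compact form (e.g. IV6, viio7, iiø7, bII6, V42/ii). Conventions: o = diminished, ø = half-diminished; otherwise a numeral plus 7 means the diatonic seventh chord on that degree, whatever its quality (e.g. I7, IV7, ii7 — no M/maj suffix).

V43/IV

The pitches F#-A#-C#-E form a dominant seventh chord rooted on F#.
F# is not a diatonic chord root with this quality in F# major, but it lies a perfect fifth above B (IV), so the chord functions as an applied dominant of IV.
With C# in the bass the chord is in second inversion, so the figured bass is 43.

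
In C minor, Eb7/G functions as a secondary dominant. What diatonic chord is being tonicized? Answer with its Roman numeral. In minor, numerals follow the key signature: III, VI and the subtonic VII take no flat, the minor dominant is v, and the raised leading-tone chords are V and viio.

VI

The chord is a dominant seventh chord on Eb.
A dominant resolves down a perfect fifth: Eb → Ab. In C minor, Ab is scale degree 6, i.e. VI.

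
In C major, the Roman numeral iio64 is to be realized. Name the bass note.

Ab

iio in C major has root D; the chord is D-F-Ab.
The figure 64 means second inversion — the fifth is in the bass.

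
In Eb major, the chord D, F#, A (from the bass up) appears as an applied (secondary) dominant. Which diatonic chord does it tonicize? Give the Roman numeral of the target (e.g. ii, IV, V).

The chord is a major triad on D.
A dominant resolves down a perfect fifth: D → G. In Eb major, G is scale degree 3, i.e. iii.

iii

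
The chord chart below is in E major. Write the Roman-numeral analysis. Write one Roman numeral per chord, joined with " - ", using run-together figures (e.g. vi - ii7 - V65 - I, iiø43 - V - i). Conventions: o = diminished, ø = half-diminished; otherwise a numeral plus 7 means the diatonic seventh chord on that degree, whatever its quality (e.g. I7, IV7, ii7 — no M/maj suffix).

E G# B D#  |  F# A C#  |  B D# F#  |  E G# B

E-G#-B-D#: major seventh chord on E = scale degree 1 → I7.
F#-A-C#: root F# is the supertonic; minor triad there is ii.
B-D#-F#: major triad on B = scale degree 5 → V.
E-G#-B: root E is the tonic; major triad there is I.

I7 - ii - V - I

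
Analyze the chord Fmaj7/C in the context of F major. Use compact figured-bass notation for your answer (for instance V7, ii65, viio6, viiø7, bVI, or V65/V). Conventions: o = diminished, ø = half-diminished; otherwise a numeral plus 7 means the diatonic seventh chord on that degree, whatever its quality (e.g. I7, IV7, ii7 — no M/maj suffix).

I43

The pitches F-A-C-E form a major seventh chord rooted on F.
F is scale degree 1 in F major, and a major seventh chord on that degree is written I7.
With C in the bass the chord is in second inversion, so the figured bass is 43.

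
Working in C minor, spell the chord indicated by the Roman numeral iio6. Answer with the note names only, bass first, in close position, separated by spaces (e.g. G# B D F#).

F Ab D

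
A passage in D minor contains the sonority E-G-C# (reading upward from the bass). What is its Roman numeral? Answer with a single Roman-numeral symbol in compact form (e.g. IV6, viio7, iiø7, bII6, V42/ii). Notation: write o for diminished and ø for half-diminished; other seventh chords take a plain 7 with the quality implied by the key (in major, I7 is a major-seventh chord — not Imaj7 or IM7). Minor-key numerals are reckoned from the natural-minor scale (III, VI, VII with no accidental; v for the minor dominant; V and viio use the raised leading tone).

The pitches C#-E-G form a diminished triad rooted on C#.
C# is scale degree 7 in D minor, and a diminished triad on that degree is written viio.
With E in the bass the chord is in first inversion, so the figured bass is 6.

viio6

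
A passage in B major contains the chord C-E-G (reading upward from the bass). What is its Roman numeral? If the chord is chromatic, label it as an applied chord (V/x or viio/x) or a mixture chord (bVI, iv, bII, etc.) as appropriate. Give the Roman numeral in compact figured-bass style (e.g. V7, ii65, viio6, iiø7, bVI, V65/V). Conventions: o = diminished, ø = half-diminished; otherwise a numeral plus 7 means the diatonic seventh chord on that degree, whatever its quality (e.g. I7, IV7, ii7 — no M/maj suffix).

bII

The pitches C-E-G form a major triad rooted on C.
C is the lowered second degree of B major (diatonic 2 would be C#). This is the Neapolitan chord — a major triad on the lowered second degree.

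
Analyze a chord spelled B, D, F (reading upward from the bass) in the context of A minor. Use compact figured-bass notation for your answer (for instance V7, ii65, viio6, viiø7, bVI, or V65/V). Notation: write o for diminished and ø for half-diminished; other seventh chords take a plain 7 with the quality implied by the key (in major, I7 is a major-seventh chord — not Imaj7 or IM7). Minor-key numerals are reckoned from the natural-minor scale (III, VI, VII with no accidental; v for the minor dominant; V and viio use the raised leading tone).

The pitches B-D-F form a diminished triad rooted on B.
In A minor, B is the supertonic; the diatonic diminished triad there is iio.

iio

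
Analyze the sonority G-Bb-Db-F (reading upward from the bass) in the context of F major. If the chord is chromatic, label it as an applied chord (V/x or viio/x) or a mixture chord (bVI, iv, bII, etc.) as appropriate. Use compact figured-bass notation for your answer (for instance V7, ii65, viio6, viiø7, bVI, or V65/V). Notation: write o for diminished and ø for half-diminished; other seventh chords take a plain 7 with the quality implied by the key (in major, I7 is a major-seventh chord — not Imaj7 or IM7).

iiø7

Stacked in thirds the chord is G-Bb-Db-F: a half-diminished seventh chord on G.
G is the second degree of F major. This is the half-diminished supertonic seventh, borrowed from the parallel minor.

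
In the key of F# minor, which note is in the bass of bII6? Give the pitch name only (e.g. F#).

B

bII in F# minor has root G; the chord is G-B-D.
The figure 6 means first inversion — the third is in the bass.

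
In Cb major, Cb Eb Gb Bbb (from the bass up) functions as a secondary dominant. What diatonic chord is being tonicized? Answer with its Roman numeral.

The chord is a dominant seventh chord on Cb.
A dominant resolves down a perfect fifth: Cb → Fb. In Cb major, Fb is scale degree 4, i.e. IV.

IV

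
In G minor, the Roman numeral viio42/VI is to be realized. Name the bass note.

The applied chord viio42/VI is rooted on D: D-F-Ab-Cb.
The figure 42 means third inversion — the seventh is in the bass.

Cb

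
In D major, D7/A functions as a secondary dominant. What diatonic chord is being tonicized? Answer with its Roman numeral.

The chord is a dominant seventh chord on D.
A dominant resolves down a perfect fifth: D → G. In D major, G is scale degree 4, i.e. IV.

IV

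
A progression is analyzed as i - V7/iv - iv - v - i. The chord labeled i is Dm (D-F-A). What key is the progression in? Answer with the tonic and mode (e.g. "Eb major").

D minor

The chord Dm is a minor triad rooted on D; its label is i.
If D is scale degree 1 and the mode makes that degree carry a minor triad, the tonic is D and the mode is minor.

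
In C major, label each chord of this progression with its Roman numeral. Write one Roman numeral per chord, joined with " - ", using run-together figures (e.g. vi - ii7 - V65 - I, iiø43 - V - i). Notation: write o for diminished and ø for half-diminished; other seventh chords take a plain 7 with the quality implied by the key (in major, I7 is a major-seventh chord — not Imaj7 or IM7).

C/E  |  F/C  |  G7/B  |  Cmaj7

I6 - IV64 - V65 - I7

C/E: major triad on C = scale degree 1 → I6.
F/C has root F, degree 4 in C major, so IV64.
G7/B: root G is the dominant; dominant seventh chord there is V65.
Cmaj7 has root C, degree 1 in C major, so I7.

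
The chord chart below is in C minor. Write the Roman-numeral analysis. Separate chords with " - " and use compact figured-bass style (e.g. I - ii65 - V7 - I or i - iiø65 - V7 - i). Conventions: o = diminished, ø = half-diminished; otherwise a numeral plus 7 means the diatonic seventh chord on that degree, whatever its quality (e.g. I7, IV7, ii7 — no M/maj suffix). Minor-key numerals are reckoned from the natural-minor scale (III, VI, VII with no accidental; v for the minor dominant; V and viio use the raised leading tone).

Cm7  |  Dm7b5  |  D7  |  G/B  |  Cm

Cm7: root C is the tonic; minor seventh chord there is i7.
Dm7b5 has root D, degree 2 in C minor, so iiø7.
D7: a dominant seventh chord on D, the applied dominant of V → V7/V.
G/B has root G, degree 5 in C minor, so V6.
Cm has root C, degree 1 in C minor, so i.

i7 - iiø7 - V7/V - V6 - i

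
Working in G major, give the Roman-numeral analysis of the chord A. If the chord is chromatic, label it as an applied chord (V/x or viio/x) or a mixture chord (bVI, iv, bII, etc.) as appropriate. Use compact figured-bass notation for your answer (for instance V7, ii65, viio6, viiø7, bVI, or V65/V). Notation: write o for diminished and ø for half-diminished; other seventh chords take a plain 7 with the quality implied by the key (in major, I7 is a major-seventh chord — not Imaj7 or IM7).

Stacked in thirds the chord is A-C#-E: a major triad on A.
A is not a diatonic chord root with this quality in G major, but it lies a perfect fifth above D (V), so the chord functions as an applied dominant of V.

V/V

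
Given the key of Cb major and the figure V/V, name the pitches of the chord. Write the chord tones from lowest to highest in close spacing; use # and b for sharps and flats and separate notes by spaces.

The slash means an applied dominant: we want the dominant of V. In Cb major, V is Gb major, and its dominant is built on Db.
Building a major triad on Db gives Db-F-Ab.

Db F Ab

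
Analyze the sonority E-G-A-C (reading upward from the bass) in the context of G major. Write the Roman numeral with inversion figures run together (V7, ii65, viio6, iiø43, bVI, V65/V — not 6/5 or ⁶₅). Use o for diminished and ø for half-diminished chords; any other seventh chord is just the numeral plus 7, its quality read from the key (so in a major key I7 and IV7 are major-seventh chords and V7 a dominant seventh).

Stacked in thirds the chord is A-C-E-G: a minor seventh chord on A.
A is scale degree 2 in G major, and a minor seventh chord on that degree is written ii7.
With E in the bass the chord is in second inversion, so the figured bass is 43.

ii43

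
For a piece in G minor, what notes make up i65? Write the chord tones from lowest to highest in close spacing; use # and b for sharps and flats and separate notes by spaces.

In G minor, the first degree is G, and the diatonic chord built there is a minor seventh chord.
That chord is spelled G-Bb-D-F.
The figured bass 65 indicates first inversion, placing the third (Bb) in the bass: Bb-D-F-G.

Bb D F G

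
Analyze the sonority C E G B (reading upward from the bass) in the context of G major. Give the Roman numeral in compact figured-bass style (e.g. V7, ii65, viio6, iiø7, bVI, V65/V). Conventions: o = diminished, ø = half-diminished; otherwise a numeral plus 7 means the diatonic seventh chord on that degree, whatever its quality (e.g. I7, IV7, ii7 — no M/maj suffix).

Stacked in thirds the chord is C-E-G-B: a major seventh chord on C.
C is scale degree 4 in G major, and a major seventh chord on that degree is written IV7.

IV7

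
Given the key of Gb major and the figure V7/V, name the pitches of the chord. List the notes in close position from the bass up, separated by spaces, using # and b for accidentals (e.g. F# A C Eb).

Ab C Eb Gb

V7/V is a secondary dominant — the dominant seventh of V. V in Gb major is Db, so the applied chord's root is Ab, a perfect fifth above.
Building a dominant seventh chord on Ab gives Ab-C-Eb-Gb.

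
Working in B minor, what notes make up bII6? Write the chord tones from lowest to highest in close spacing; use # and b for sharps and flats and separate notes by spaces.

E G C

Scale degree 2 in B minor is C#; lowering it a half step gives C. bII6 is the Neapolitan sixth — a major triad on the lowered second degree, here in its customary first inversion.
So the chord is C-E-G.
The figured bass 6 indicates first inversion, placing the third (E) in the bass: E-G-C.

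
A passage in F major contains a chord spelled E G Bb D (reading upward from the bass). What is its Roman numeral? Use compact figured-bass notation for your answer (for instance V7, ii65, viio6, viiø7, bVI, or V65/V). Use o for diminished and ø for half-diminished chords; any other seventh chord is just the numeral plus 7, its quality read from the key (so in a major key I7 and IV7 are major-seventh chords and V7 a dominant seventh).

viiø7

Stacked in thirds the chord is E-G-Bb-D: a half-diminished seventh chord on E.
E is scale degree 7 in F major, and a half-diminished seventh chord on that degree is written viiø7.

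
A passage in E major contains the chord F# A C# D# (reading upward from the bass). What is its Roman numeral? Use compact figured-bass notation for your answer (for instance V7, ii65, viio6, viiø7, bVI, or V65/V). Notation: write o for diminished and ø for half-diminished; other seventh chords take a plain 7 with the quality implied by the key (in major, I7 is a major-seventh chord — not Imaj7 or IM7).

Stacked in thirds the chord is D#-F#-A-C#: a half-diminished seventh chord on D#.
D# is scale degree 7 in E major, and a half-diminished seventh chord on that degree is written viiø7.
With F# in the bass the chord is in first inversion, so the figured bass is 65.

viiø65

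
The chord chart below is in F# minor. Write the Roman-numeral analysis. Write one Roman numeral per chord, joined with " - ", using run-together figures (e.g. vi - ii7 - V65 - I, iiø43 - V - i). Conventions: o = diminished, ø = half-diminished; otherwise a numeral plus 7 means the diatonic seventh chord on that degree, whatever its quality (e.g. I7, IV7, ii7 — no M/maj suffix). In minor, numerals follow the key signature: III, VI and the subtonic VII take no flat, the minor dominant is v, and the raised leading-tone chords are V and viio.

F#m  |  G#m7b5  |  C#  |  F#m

F#m has root F#, degree 1 in F# minor, so i.
G#m7b5: half-diminished seventh chord on G# = scale degree 2 → iiø7.
C#: root C# is the dominant; major triad there is V.
F#m has root F#, degree 1 in F# minor, so i.

i - iiø7 - V - i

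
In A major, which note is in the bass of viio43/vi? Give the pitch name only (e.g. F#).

B

The applied chord viio43/vi is rooted on E#: E#-G#-B-D.
The figure 43 means second inversion — the fifth is in the bass.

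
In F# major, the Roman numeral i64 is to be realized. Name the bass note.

i in F# major has root F#; the chord is F#-A-C#.
The figure 64 means second inversion — the fifth is in the bass.

C#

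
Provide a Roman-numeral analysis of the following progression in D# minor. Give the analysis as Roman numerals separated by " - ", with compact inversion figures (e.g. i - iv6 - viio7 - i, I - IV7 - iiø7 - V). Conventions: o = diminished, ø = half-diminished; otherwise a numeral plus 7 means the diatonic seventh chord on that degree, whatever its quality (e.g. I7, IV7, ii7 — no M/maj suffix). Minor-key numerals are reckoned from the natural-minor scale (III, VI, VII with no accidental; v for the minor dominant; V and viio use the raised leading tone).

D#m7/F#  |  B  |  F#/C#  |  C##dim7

D#m7/F# has root D#, degree 1 in D# minor, so i65.
B: root B is the submediant; major triad there is VI.
F#/C#: root F# is the mediant; major triad there is III64.
C##dim7 has root C##, degree 7 in D# minor, so viio7.

i65 - VI - III64 - viio7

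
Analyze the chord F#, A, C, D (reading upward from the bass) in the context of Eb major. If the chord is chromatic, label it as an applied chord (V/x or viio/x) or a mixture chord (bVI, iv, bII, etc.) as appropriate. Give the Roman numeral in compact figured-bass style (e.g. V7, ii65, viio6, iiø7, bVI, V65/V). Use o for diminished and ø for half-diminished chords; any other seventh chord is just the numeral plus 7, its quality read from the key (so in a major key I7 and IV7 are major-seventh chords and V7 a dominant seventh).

V65/iii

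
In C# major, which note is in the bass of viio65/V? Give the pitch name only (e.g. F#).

A#

The applied chord viio65/V is rooted on F##: F##-A#-C#-E.
The figure 65 means first inversion — the third is in the bass.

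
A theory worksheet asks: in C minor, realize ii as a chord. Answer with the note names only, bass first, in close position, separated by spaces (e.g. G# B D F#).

D F A

ii is the minor supertonic, borrowed from the parallel major (the Dorian ii). In C minor that root is D.
So the chord is D-F-A, a minor triad.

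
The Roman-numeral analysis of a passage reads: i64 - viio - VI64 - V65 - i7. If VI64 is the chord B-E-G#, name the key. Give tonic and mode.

G# minor

VI64 is given as B-E-G# — a major triad with root E.
VI64 on E implies E is the submediant; that puts the tonic at G#, and the uppercase numeral fits minor mode.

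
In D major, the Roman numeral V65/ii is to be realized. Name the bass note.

D#

The applied chord V65/ii is rooted on B: B-D#-F#-A.
The figure 65 means first inversion — the third is in the bass.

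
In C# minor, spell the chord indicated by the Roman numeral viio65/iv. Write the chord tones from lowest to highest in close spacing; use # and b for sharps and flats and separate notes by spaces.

G# B D E#

viio65/iv is a secondary leading-tone chord. The target iv is F# in C# minor; the applied chord is rooted a semitone below, on E#.
Building a fully diminished seventh chord on E# gives E#-G#-B-D.
The figured bass 65 indicates first inversion, placing the third (G#) in the bass: G#-B-D-E#.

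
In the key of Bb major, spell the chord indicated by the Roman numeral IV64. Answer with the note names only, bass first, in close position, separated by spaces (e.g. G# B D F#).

The numeral's case and figure indicate a major triad. In Bb major its root, scale degree 4, is Eb.
Stacking thirds from Eb gives Eb-G-Bb.
The figured bass 64 indicates second inversion, placing the fifth (Bb) in the bass: Bb-Eb-G.

Bb Eb G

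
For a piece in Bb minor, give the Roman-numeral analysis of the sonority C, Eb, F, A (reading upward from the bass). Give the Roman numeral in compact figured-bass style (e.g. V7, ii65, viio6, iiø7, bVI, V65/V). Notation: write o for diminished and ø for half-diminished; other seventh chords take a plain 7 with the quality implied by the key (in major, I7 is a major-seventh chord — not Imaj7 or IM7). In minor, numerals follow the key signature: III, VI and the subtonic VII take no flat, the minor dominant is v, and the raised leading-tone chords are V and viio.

V43

The pitches F-A-C-Eb form a dominant seventh chord rooted on F.
F is scale degree 5 in Bb minor, and a dominant seventh chord on that degree is written V7.
With C in the bass the chord is in second inversion, so the figured bass is 43.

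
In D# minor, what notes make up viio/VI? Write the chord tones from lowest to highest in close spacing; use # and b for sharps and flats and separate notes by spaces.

A# C# E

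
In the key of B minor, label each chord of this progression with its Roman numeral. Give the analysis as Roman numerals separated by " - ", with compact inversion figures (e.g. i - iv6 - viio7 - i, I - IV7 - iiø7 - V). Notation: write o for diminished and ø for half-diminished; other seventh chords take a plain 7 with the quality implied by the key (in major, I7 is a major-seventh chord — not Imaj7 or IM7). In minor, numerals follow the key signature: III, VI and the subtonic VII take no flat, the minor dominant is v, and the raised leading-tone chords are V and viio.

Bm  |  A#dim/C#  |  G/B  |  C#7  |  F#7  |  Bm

i - viio6 - VI6 - V7/V - V7 - i

Bm: root B is the tonic; minor triad there is i.
A#dim/C#: diminished triad on A# = scale degree 7 → viio6.
G/B: root G is the submediant; major triad there is VI6.
C#7: a dominant seventh chord on C#, the applied dominant of V → V7/V.
F#7 has root F#, degree 5 in B minor, so V7.
Bm: root B is the tonic; minor triad there is i.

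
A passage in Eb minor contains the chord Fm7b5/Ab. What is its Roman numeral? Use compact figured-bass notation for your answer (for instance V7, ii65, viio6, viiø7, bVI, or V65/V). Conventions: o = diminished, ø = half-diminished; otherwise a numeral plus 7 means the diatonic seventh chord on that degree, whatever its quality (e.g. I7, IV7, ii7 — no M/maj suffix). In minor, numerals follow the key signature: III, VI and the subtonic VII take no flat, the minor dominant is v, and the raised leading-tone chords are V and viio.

iiø65

The pitches F-Ab-Cb-Eb form a half-diminished seventh chord rooted on F.
In Eb minor, F is the supertonic; the diatonic half-diminished seventh chord there is iiø7.
With Ab in the bass the chord is in first inversion, so the figured bass is 65.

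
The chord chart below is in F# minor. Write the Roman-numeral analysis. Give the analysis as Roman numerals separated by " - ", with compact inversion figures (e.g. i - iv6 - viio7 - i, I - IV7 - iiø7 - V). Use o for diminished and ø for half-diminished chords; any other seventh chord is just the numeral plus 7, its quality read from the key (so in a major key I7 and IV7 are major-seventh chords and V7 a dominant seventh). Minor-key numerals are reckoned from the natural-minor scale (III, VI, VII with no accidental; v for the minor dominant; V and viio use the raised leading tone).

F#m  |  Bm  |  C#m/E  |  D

i - iv - v6 - VI

F#m: root F# is the tonic; minor triad there is i.
Bm has root B, degree 4 in F# minor, so iv.
C#m/E: root C# is the dominant; minor triad there is v6.
D has root D, degree 6 in F# minor, so VI.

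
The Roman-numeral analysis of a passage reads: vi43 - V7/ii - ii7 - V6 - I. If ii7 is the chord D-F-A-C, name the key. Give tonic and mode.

C major

The anchor chord is a minor seventh chord on D, labeled ii7.
ii7 on D implies D is the supertonic; that puts the tonic at C, and the lowercase numeral fits major mode.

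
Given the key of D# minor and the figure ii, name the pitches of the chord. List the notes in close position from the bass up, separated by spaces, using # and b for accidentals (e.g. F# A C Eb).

E# G# B#

Scale degree 2 in D# minor is E#; here the chord built on it is altered to a minor triad. ii is the minor supertonic, borrowed from the parallel major (the Dorian ii).
So the chord is E#-G#-B#, a minor triad.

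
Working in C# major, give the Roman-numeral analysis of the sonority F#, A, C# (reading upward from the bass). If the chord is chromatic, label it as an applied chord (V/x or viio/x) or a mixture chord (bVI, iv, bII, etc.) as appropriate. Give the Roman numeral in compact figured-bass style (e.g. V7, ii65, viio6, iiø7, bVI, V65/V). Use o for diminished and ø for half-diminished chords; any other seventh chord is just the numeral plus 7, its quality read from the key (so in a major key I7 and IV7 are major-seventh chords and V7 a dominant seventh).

iv

The pitches F#-A-C# form a minor triad rooted on F#.
F# is the fourth degree of C# major. This is the minor subdominant, borrowed from the parallel minor.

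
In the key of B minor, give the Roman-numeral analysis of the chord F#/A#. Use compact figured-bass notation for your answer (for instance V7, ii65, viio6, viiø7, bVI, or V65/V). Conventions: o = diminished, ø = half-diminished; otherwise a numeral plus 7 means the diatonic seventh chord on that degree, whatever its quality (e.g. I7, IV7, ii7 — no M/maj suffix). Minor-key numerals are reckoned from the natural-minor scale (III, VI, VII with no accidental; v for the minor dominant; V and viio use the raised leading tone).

V6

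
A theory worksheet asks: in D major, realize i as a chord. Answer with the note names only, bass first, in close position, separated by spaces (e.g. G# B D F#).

i is the minor tonic, borrowed from the parallel minor. In D major that root is D.
So the chord is D-F-A.

D F A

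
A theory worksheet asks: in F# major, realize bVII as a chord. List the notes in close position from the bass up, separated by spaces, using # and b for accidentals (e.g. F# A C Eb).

Scale degree 7 in F# major is E#; lowering it a half step gives E. bVII is a major triad on the lowered seventh degree (the subtonic), borrowed from the parallel minor.
So the chord is E-G#-B.

E G# B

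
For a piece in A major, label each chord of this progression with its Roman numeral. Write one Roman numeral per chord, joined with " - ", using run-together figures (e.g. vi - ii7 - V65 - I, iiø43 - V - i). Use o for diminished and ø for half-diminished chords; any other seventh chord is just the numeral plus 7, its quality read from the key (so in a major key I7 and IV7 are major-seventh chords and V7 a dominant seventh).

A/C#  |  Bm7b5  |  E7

A/C#: root A is the tonic; major triad there is I6.
Bm7b5: half-diminished seventh chord on B — chromatic; iiø7 (borrowed from the parallel minor).
E7 has root E, degree 5 in A major, so V7.

I6 - iiø7 - V7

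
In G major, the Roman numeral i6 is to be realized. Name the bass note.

Bb

i in G major has root G; the chord is G-Bb-D.
The figure 6 means first inversion — the third is in the bass.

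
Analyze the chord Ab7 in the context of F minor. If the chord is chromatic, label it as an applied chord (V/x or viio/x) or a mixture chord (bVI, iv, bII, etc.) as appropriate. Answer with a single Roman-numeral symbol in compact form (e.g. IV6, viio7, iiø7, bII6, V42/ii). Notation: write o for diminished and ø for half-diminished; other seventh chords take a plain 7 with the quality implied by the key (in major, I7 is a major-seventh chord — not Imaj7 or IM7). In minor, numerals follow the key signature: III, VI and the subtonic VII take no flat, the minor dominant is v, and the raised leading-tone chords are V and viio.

V7/VI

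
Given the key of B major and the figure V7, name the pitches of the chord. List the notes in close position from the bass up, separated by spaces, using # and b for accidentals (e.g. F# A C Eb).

F# A# C# E

The numeral's case and figure indicate a dominant seventh chord. In B major its root, the dominant, is F#.
That chord is spelled F#-A#-C#-E.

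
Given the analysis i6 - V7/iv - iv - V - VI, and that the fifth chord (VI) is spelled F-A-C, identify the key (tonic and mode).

The chord F is a major triad rooted on F; its label is VI.
If F is scale degree 6 and the mode makes that degree carry a major triad, the tonic is A and the mode is minor.

A minor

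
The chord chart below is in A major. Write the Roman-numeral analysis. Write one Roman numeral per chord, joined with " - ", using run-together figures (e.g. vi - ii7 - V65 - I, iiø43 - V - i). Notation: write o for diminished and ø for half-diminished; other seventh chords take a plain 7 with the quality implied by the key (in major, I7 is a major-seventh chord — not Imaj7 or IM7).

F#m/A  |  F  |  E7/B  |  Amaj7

vi6 - bVI - V43 - I7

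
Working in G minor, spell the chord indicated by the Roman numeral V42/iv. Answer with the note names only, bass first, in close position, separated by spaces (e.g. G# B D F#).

F G B D

The slash means an applied dominant: we want the dominant of iv. In G minor, iv is C minor, and its dominant is built on G.
Building a dominant seventh chord on G gives G-B-D-F.
The figured bass 42 indicates third inversion, placing the seventh (F) in the bass: F-G-B-D.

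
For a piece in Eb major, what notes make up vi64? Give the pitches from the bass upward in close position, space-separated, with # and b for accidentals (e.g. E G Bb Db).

G C Eb

In Eb major, the sixth degree is C, and the diatonic chord built there is a minor triad.
Stacking thirds from C gives C-Eb-G.
The figured bass 64 indicates second inversion, placing the fifth (G) in the bass: G-C-Eb.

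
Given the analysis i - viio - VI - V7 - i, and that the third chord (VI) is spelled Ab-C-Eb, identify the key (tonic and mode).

The chord Ab is a major triad rooted on Ab; its label is VI.
If Ab is scale degree 6 and the mode makes that degree carry a major triad, the tonic is C and the mode is minor.

C minor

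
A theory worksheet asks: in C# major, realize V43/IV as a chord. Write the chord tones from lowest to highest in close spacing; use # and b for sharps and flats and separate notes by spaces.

G# B C# E#

The slash means an applied dominant: we want the dominant of IV. In C# major, IV is F# major, and its dominant is built on C#.
Building a dominant seventh chord on C# gives C#-E#-G#-B.
With the 43 figure the chord is in second inversion; from the bass G# upward in close position it reads G#-B-C#-E#.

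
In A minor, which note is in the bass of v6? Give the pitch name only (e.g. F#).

G

v in A minor has root E; the chord is E-G-B.
The figure 6 means first inversion — the third is in the bass.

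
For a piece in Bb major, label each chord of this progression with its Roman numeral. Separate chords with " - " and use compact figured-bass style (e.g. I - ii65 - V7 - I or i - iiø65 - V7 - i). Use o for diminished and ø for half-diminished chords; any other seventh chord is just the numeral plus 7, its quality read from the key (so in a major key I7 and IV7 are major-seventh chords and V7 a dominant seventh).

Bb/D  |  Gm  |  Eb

Bb/D has root Bb, degree 1 in Bb major, so I6.
Gm: minor triad on G = scale degree 6 → vi.
Eb: major triad on Eb = scale degree 4 → IV.

I6 - vi - IV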